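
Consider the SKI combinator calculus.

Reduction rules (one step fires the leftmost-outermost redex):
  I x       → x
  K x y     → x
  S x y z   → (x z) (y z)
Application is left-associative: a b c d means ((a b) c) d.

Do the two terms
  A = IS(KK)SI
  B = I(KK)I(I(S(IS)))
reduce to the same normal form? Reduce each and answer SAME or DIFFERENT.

Answer: DIFFERENT — A ⇓ K(SI), B ⇓ K(SS)

Derivation:
Term A:
  start: IS(KK)SI
  →1  S(KK)SI
  →2  KKI(SI)
  →3  K(SI)

Term B:
  start: I(KK)I(I(S(IS)))
  →1  KKI(I(S(IS)))
  →2  K(I(S(IS)))
  →3  K(S(IS))
  →4  K(SS)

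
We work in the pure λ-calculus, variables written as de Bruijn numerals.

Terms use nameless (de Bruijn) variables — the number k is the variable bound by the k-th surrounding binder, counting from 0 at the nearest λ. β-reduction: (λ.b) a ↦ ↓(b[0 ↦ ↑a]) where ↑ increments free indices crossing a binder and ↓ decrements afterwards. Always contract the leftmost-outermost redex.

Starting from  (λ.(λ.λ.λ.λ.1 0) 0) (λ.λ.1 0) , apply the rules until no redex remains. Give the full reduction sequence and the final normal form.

  start: (λ.(λ.λ.λ.λ.1 0) 0) (λ.λ.1 0)
  step 1: (λ.λ.λ.λ.1 0) (λ.λ.1 0)
  step 2: λ.λ.λ.1 0

Answer: normal form = λ.λ.λ.1 0  (in 2 steps)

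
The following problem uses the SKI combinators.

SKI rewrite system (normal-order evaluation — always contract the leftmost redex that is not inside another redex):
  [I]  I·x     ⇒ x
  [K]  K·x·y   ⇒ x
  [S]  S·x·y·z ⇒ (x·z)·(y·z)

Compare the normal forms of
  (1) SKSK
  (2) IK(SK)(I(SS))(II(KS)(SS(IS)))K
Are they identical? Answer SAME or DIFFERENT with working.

Term A:
  start: SKSK
  [1] KK(SK)
  [2] K

Term B:
  start: IK(SK)(I(SS))(II(KS)(SS(IS)))K
  [1] K(SK)(I(SS))(II(KS)(SS(IS)))K
  [2] SK(II(KS)(SS(IS)))K
  [3] KK(II(KS)(SS(IS))K)
  [4] K

Answer: SAME — A ⇓ K, B ⇓ K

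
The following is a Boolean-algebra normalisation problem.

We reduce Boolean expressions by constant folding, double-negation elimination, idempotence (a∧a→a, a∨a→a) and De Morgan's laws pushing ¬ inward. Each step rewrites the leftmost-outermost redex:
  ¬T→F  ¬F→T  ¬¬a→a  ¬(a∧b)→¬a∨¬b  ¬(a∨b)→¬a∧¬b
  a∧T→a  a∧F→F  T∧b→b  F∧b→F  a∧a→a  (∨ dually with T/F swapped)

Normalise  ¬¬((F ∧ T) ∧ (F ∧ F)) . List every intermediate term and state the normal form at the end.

  start: ¬¬((F ∧ T) ∧ (F ∧ F))
  →1  (F ∧ T) ∧ (F ∧ F)
  →2  F ∧ (F ∧ F)
  →3  F

Answer: normal form = F  (in 3 steps)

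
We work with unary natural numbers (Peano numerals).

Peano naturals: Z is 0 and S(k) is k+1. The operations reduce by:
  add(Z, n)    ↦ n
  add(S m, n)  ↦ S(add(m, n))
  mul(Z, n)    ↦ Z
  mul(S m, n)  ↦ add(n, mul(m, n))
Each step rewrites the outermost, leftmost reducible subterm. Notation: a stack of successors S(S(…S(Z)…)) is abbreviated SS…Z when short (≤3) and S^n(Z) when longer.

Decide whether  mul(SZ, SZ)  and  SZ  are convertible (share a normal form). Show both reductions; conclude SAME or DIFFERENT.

Answer: SAME — A ⇓ SZ, B ⇓ SZ

Working:
Term A:
  start: mul(SZ, SZ)
  →1  add(SZ, mul(Z, SZ))
  →2  S(add(Z, mul(Z, SZ)))
  →3  S(mul(Z, SZ))
  →4  SZ

Term B:
  start: SZ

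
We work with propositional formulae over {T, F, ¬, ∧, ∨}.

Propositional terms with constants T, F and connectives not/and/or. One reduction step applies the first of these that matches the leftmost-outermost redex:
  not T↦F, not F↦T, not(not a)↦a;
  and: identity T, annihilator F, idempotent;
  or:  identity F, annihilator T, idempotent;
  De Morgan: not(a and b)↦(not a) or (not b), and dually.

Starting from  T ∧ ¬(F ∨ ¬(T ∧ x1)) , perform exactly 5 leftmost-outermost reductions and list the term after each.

Answer: after 5 steps: T ∧ x1

Working:
  start: T ∧ ¬(F ∨ ¬(T ∧ x1))
  [1] ¬(F ∨ ¬(T ∧ x1))
  [2] ¬F ∧ ¬¬(T ∧ x1)
  [3] T ∧ ¬¬(T ∧ x1)
  [4] ¬¬(T ∧ x1)
  [5] T ∧ x1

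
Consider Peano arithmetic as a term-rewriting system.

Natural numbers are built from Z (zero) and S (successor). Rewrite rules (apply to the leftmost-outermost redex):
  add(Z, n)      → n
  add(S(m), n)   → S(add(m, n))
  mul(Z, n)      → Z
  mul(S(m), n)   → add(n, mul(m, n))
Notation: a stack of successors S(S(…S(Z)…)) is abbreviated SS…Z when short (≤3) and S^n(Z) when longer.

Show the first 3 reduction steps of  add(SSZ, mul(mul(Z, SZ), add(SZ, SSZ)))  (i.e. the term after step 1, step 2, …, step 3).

Answer: after 3 steps: S(S(mul(mul(Z, SZ), add(SZ, SSZ))))

Reduction:
  start: add(SSZ, mul(mul(Z, SZ), add(SZ, SSZ)))
  →1  S(add(SZ, mul(mul(Z, SZ), add(SZ, SSZ))))
  →2  S(S(add(Z, mul(mul(Z, SZ), add(SZ, SSZ)))))
  →3  S(S(mul(mul(Z, SZ), add(SZ, SSZ))))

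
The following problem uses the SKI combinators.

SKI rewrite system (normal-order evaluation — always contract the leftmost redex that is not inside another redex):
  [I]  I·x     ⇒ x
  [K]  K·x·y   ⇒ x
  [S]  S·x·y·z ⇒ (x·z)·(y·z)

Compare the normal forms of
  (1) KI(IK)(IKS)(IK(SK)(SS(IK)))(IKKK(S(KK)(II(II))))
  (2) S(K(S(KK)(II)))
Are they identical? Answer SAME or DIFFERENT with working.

Answer: SAME — A ⇓ S(K(S(KK)I)), B ⇓ S(K(S(KK)I))

Reduction:
Term A:
  start: KI(IK)(IKS)(IK(SK)(SS(IK)))(IKKK(S(KK)(II(II))))
  →1  I(IKS)(IK(SK)(SS(IK)))(IKKK(S(KK)(II(II))))
  →2  IKS(IK(SK)(SS(IK)))(IKKK(S(KK)(II(II))))
  →3  KS(IK(SK)(SS(IK)))(IKKK(S(KK)(II(II))))
  →4  S(IKKK(S(KK)(II(II))))
  →5  S(KKK(S(KK)(II(II))))
  →6  S(K(S(KK)(II(II))))
  →7  S(K(S(KK)(I(II))))
  →8  S(K(S(KK)(II)))
  →9  S(K(S(KK)I))

Term B:
  start: S(K(S(KK)(II)))
  →1  S(K(S(KK)I))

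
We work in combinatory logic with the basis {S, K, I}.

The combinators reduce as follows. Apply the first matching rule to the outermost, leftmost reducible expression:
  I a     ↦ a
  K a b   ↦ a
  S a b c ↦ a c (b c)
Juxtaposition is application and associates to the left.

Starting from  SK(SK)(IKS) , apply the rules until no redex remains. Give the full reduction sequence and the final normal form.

  start: SK(SK)(IKS)
  →1  K(IKS)(SK(IKS))
  →2  IKS
  →3  KS

Answer: normal form = KS  (in 3 steps)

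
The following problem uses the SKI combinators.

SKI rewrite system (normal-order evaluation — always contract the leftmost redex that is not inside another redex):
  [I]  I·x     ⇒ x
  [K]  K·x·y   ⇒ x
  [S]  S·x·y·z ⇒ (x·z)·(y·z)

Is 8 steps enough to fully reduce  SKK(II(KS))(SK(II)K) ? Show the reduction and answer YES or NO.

  start: SKK(II(KS))(SK(II)K)
  step 1: K(II(KS))(K(II(KS)))(SK(II)K)
  step 2: II(KS)(SK(II)K)
  step 3: I(KS)(SK(II)K)
  step 4: KS(SK(II)K)
  step 5: S

Answer: YES — reaches normal form S in 5 ≤ 8 steps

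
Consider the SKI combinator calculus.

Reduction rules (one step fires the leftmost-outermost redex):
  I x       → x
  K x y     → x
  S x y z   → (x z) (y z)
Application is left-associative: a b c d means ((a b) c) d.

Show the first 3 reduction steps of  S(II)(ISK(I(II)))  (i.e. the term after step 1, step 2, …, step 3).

Answer: after 3 steps: SI(SK(II))

Derivation:
  start: S(II)(ISK(I(II)))
  [1] SI(ISK(I(II)))
  [2] SI(SK(I(II)))
  [3] SI(SK(II))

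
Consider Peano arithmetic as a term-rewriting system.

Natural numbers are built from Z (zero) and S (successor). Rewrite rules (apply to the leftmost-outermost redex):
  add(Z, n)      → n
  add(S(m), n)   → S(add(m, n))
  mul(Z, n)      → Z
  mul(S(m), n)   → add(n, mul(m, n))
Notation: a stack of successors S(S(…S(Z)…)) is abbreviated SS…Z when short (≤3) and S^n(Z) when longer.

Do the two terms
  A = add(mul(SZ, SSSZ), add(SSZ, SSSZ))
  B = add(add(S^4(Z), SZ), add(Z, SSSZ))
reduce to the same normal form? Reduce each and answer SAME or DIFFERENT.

Term A:
  start: add(mul(SZ, SSSZ), add(SSZ, SSSZ))
  →1  add(add(SSSZ, mul(Z, SSSZ)), add(SSZ, SSSZ))
  →2  add(S(add(SSZ, mul(Z, SSSZ))), add(SSZ, SSSZ))
  →3  S(add(add(SSZ, mul(Z, SSSZ)), add(SSZ, SSSZ)))
  →4  S(add(S(add(SZ, mul(Z, SSSZ))), add(SSZ, SSSZ)))
  →5  S(S(add(add(SZ, mul(Z, SSSZ)), add(SSZ, SSSZ))))
  →6  S(S(add(S(add(Z, mul(Z, SSSZ))), add(SSZ, SSSZ))))
  →7  S(S(S(add(add(Z, mul(Z, SSSZ)), add(SSZ, SSSZ)))))
  →8  S(S(S(add(mul(Z, SSSZ), add(SSZ, SSSZ)))))
  →9  S(S(S(add(Z, add(SSZ, SSSZ)))))
  →10  S(S(S(add(SSZ, SSSZ))))
  →11  S(S(S(S(add(SZ, SSSZ)))))
  →12  S(S(S(S(S(add(Z, SSSZ))))))
  →13  S^8(Z)

Term B:
  start: add(add(S^4(Z), SZ), add(Z, SSSZ))
  →1  add(S(add(SSSZ, SZ)), add(Z, SSSZ))
  →2  S(add(add(SSSZ, SZ), add(Z, SSSZ)))
  →3  S(add(S(add(SSZ, SZ)), add(Z, SSSZ)))
  →4  S(S(add(add(SSZ, SZ), add(Z, SSSZ))))
  →5  S(S(add(S(add(SZ, SZ)), add(Z, SSSZ))))
  →6  S(S(S(add(add(SZ, SZ), add(Z, SSSZ)))))
  →7  S(S(S(add(S(add(Z, SZ)), add(Z, SSSZ)))))
  →8  S(S(S(S(add(add(Z, SZ), add(Z, SSSZ))))))
  →9  S(S(S(S(add(SZ, add(Z, SSSZ))))))
  →10  S(S(S(S(S(add(Z, add(Z, SSSZ)))))))
  →11  S(S(S(S(S(add(Z, SSSZ))))))
  →12  S^8(Z)

Answer: SAME — A ⇓ S^8(Z), B ⇓ S^8(Z)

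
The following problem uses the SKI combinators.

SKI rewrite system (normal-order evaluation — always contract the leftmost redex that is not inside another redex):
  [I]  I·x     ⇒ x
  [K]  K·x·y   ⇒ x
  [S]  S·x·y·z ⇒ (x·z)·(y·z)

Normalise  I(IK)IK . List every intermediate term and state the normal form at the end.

Answer: normal form = I  (in 3 steps)

Derivation:
  start: I(IK)IK
  [1] IKIK
  [2] KIK
  [3] I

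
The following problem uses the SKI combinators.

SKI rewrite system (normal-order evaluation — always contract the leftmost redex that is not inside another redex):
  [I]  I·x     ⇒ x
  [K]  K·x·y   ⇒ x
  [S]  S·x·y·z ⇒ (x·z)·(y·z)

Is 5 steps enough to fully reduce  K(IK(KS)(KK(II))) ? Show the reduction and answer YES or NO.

Answer: YES — reaches normal form K(KS) in 2 ≤ 5 steps

Derivation:
  start: K(IK(KS)(KK(II)))
  [1] K(K(KS)(KK(II)))
  [2] K(KS)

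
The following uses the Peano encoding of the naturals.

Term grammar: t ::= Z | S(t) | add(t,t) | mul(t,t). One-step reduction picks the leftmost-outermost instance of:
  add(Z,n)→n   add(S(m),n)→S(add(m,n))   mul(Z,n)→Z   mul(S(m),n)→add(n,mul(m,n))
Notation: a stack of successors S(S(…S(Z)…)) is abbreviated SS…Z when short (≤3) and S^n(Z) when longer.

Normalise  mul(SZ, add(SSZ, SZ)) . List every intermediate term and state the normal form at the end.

  start: mul(SZ, add(SSZ, SZ))
  [1] add(add(SSZ, SZ), mul(Z, add(SSZ, SZ)))
  [2] add(S(add(SZ, SZ)), mul(Z, add(SSZ, SZ)))
  [3] S(add(add(SZ, SZ), mul(Z, add(SSZ, SZ))))
  [4] S(add(S(add(Z, SZ)), mul(Z, add(SSZ, SZ))))
  [5] S(S(add(add(Z, SZ), mul(Z, add(SSZ, SZ)))))
  [6] S(S(add(SZ, mul(Z, add(SSZ, SZ)))))
  [7] S(S(S(add(Z, mul(Z, add(SSZ, SZ))))))
  [8] S(S(S(mul(Z, add(SSZ, SZ)))))
  [9] SSSZ

Answer: normal form = SSSZ  (in 9 steps)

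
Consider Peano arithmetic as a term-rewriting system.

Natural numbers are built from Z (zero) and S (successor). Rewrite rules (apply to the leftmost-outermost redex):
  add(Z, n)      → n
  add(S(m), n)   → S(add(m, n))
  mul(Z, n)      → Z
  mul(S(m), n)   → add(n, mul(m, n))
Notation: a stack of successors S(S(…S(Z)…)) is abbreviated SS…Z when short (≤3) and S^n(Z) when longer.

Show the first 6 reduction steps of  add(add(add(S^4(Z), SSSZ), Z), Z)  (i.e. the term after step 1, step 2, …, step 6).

Answer: after 6 steps: S(S(add(add(add(SSZ, SSSZ), Z), Z)))

Derivation:
  start: add(add(add(S^4(Z), SSSZ), Z), Z)
  step 1: add(add(S(add(SSSZ, SSSZ)), Z), Z)
  step 2: add(S(add(add(SSSZ, SSSZ), Z)), Z)
  step 3: S(add(add(add(SSSZ, SSSZ), Z), Z))
  step 4: S(add(add(S(add(SSZ, SSSZ)), Z), Z))
  step 5: S(add(S(add(add(SSZ, SSSZ), Z)), Z))
  step 6: S(S(add(add(add(SSZ, SSSZ), Z), Z)))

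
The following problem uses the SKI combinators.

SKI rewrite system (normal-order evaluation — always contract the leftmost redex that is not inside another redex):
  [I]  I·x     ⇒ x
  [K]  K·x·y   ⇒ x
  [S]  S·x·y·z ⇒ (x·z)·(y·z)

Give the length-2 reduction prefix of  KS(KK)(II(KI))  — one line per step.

Answer: after 2 steps: S(I(KI))

Derivation:
  start: KS(KK)(II(KI))
  step 1: S(II(KI))
  step 2: S(I(KI))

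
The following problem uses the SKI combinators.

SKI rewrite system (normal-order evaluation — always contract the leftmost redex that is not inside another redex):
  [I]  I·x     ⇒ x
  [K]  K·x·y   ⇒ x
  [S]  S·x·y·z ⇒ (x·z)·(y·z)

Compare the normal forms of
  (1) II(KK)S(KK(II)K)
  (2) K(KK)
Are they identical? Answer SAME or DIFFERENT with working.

Term A:
  start: II(KK)S(KK(II)K)
  [1] I(KK)S(KK(II)K)
  [2] KKS(KK(II)K)
  [3] K(KK(II)K)
  [4] K(KK)

Term B:
  start: K(KK)

Answer: SAME — A ⇓ K(KK), B ⇓ K(KK)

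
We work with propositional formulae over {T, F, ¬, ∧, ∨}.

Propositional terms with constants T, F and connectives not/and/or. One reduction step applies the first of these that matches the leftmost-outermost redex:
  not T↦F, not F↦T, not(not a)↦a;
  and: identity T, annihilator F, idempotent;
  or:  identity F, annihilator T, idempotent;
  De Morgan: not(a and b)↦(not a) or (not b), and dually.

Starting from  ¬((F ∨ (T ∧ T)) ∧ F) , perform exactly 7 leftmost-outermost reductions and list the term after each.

  start: ¬((F ∨ (T ∧ T)) ∧ F)
  step 1: ¬(F ∨ (T ∧ T)) ∨ ¬F
  step 2: (¬F ∧ ¬(T ∧ T)) ∨ ¬F
  step 3: (T ∧ ¬(T ∧ T)) ∨ ¬F
  step 4: ¬(T ∧ T) ∨ ¬F
  step 5: (¬T ∨ ¬T) ∨ ¬F
  step 6: ¬T ∨ ¬F
  step 7: F ∨ ¬F

Answer: after 7 steps: F ∨ ¬F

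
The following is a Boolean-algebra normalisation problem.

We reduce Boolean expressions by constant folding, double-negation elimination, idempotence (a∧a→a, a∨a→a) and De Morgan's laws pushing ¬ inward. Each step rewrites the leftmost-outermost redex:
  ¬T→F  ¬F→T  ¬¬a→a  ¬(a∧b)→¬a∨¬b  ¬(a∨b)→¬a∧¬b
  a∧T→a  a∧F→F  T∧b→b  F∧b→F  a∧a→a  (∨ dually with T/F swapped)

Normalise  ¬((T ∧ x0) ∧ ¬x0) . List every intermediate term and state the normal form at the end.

  start: ¬((T ∧ x0) ∧ ¬x0)
  [1] ¬(T ∧ x0) ∨ ¬¬x0
  [2] (¬T ∨ ¬x0) ∨ ¬¬x0
  [3] (F ∨ ¬x0) ∨ ¬¬x0
  [4] ¬x0 ∨ ¬¬x0
  [5] ¬x0 ∨ x0

Answer: normal form = ¬x0 ∨ x0  (in 5 steps)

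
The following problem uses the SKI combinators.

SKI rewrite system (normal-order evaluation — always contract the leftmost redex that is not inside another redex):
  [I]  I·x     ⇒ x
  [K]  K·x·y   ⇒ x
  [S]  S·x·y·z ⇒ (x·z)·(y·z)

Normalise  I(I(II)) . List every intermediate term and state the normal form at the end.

Answer: normal form = I  (in 3 steps)

Derivation:
  start: I(I(II))
  [1] I(II)
  [2] II
  [3] I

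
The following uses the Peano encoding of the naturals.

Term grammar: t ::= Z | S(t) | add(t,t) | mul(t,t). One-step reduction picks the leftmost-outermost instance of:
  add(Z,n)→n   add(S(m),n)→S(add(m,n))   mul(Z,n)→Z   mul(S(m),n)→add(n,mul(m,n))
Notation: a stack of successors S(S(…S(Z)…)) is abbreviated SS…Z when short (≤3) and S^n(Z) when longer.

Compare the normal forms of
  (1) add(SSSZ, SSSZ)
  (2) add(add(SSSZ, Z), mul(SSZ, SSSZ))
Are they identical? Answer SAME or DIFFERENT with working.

Answer: DIFFERENT — A ⇓ S^6(Z), B ⇓ S^9(Z)

Derivation:
Term A:
  start: add(SSSZ, SSSZ)
  step 1: S(add(SSZ, SSSZ))
  step 2: S(S(add(SZ, SSSZ)))
  step 3: S(S(S(add(Z, SSSZ))))
  step 4: S^6(Z)

Term B:
  start: add(add(SSSZ, Z), mul(SSZ, SSSZ))
  step 1: add(S(add(SSZ, Z)), mul(SSZ, SSSZ))
  step 2: S(add(add(SSZ, Z), mul(SSZ, SSSZ)))
  step 3: S(add(S(add(SZ, Z)), mul(SSZ, SSSZ)))
  step 4: S(S(add(add(SZ, Z), mul(SSZ, SSSZ))))
  step 5: S(S(add(S(add(Z, Z)), mul(SSZ, SSSZ))))
  step 6: S(S(S(add(add(Z, Z), mul(SSZ, SSSZ)))))
  step 7: S(S(S(add(Z, mul(SSZ, SSSZ)))))
  step 8: S(S(S(mul(SSZ, SSSZ))))
  step 9: S(S(S(add(SSSZ, mul(SZ, SSSZ)))))
  step 10: S(S(S(S(add(SSZ, mul(SZ, SSSZ))))))
  step 11: S(S(S(S(S(add(SZ, mul(SZ, SSSZ)))))))
  step 12: S(S(S(S(S(S(add(Z, mul(SZ, SSSZ))))))))
  step 13: S(S(S(S(S(S(mul(SZ, SSSZ)))))))
  step 14: S(S(S(S(S(S(add(SSSZ, mul(Z, SSSZ))))))))
  step 15: S(S(S(S(S(S(S(add(SSZ, mul(Z, SSSZ)))))))))
  step 16: S(S(S(S(S(S(S(S(add(SZ, mul(Z, SSSZ))))))))))
  step 17: S(S(S(S(S(S(S(S(S(add(Z, mul(Z, SSSZ)))))))))))
  step 18: S(S(S(S(S(S(S(S(S(mul(Z, SSSZ))))))))))
  step 19: S^9(Z)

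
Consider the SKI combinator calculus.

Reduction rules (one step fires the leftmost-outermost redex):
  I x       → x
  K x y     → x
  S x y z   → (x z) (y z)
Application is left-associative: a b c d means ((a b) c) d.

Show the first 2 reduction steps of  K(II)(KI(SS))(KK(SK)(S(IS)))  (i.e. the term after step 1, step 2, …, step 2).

  start: K(II)(KI(SS))(KK(SK)(S(IS)))
  [1] II(KK(SK)(S(IS)))
  [2] I(KK(SK)(S(IS)))

Answer: after 2 steps: I(KK(SK)(S(IS)))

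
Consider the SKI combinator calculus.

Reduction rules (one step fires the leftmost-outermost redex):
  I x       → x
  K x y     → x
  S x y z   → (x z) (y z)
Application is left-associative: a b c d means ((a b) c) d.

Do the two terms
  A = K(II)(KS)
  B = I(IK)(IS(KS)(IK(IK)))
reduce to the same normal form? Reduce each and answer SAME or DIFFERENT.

Answer: DIFFERENT — A ⇓ I, B ⇓ K(S(KS)(KK))

Derivation:
Term A:
  start: K(II)(KS)
  [1] II
  [2] I

Term B:
  start: I(IK)(IS(KS)(IK(IK)))
  [1] IK(IS(KS)(IK(IK)))
  [2] K(IS(KS)(IK(IK)))
  [3] K(S(KS)(IK(IK)))
  [4] K(S(KS)(K(IK)))
  [5] K(S(KS)(KK))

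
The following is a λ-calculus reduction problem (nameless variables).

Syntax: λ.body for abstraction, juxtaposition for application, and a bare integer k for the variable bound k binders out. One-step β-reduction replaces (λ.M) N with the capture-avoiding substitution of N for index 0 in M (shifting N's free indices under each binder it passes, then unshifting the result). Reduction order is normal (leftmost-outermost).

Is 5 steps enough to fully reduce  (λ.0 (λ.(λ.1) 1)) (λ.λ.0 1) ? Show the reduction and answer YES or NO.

  start: (λ.0 (λ.(λ.1) 1)) (λ.λ.0 1)
  step 1: (λ.λ.0 1) (λ.(λ.1) (λ.λ.0 1))
  step 2: λ.0 (λ.(λ.1) (λ.λ.0 1))
  step 3: λ.0 (λ.0)

Answer: YES — reaches normal form λ.0 (λ.0) in 3 ≤ 5 steps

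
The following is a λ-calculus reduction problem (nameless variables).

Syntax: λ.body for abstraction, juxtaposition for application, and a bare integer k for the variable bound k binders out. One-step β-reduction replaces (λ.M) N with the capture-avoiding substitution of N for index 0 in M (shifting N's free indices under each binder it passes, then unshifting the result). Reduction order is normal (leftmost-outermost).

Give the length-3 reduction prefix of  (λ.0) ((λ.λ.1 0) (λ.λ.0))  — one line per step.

Answer: after 3 steps: λ.λ.0

Reduction:
  start: (λ.0) ((λ.λ.1 0) (λ.λ.0))
  →1  (λ.λ.1 0) (λ.λ.0)
  →2  λ.(λ.λ.0) 0
  →3  λ.λ.0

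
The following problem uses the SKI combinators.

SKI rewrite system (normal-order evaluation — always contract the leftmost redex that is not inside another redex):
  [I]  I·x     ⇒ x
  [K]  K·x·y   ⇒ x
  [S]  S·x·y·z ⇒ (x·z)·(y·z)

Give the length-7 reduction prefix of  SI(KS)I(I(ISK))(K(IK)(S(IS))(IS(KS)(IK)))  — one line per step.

Answer: after 7 steps: S(SK)(IK(IS(KS)(IK)))

Working:
  start: SI(KS)I(I(ISK))(K(IK)(S(IS))(IS(KS)(IK)))
  →1  II(KSI)(I(ISK))(K(IK)(S(IS))(IS(KS)(IK)))
  →2  I(KSI)(I(ISK))(K(IK)(S(IS))(IS(KS)(IK)))
  →3  KSI(I(ISK))(K(IK)(S(IS))(IS(KS)(IK)))
  →4  S(I(ISK))(K(IK)(S(IS))(IS(KS)(IK)))
  →5  S(ISK)(K(IK)(S(IS))(IS(KS)(IK)))
  →6  S(SK)(K(IK)(S(IS))(IS(KS)(IK)))
  →7  S(SK)(IK(IS(KS)(IK)))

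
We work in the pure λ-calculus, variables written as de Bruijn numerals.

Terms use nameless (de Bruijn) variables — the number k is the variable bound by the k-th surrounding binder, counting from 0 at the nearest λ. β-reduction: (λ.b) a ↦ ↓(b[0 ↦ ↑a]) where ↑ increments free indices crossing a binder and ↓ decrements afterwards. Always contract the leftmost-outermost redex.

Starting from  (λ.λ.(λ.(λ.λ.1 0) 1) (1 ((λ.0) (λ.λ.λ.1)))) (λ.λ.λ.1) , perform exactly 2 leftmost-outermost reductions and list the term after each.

Answer: after 2 steps: λ.(λ.λ.1 0) 0

Derivation:
  start: (λ.λ.(λ.(λ.λ.1 0) 1) (1 ((λ.0) (λ.λ.λ.1)))) (λ.λ.λ.1)
  [1] λ.(λ.(λ.λ.1 0) 1) ((λ.λ.λ.1) ((λ.0) (λ.λ.λ.1)))
  [2] λ.(λ.λ.1 0) 0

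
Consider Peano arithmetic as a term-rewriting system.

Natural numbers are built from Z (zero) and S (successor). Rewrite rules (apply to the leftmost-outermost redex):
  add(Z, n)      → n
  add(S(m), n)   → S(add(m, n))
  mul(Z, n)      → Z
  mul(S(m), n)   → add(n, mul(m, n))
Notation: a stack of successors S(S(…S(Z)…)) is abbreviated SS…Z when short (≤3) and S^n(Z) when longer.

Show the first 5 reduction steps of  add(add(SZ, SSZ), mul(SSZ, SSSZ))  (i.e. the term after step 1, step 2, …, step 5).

  start: add(add(SZ, SSZ), mul(SSZ, SSSZ))
  step 1: add(S(add(Z, SSZ)), mul(SSZ, SSSZ))
  step 2: S(add(add(Z, SSZ), mul(SSZ, SSSZ)))
  step 3: S(add(SSZ, mul(SSZ, SSSZ)))
  step 4: S(S(add(SZ, mul(SSZ, SSSZ))))
  step 5: S(S(S(add(Z, mul(SSZ, SSSZ)))))

Answer: after 5 steps: S(S(S(add(Z, mul(SSZ, SSSZ)))))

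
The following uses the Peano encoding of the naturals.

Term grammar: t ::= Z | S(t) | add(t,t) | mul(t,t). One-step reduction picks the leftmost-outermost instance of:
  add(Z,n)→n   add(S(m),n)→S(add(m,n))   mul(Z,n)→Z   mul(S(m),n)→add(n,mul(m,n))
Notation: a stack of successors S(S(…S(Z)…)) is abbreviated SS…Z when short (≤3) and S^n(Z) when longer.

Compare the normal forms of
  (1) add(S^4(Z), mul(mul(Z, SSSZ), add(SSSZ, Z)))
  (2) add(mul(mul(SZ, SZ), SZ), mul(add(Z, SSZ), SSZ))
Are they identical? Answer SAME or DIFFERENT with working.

Answer: DIFFERENT — A ⇓ S^4(Z), B ⇓ S^5(Z)

Derivation:
Term A:
  start: add(S^4(Z), mul(mul(Z, SSSZ), add(SSSZ, Z)))
  [1] S(add(SSSZ, mul(mul(Z, SSSZ), add(SSSZ, Z))))
  [2] S(S(add(SSZ, mul(mul(Z, SSSZ), add(SSSZ, Z)))))
  [3] S(S(S(add(SZ, mul(mul(Z, SSSZ), add(SSSZ, Z))))))
  [4] S(S(S(S(add(Z, mul(mul(Z, SSSZ), add(SSSZ, Z)))))))
  [5] S(S(S(S(mul(mul(Z, SSSZ), add(SSSZ, Z))))))
  [6] S(S(S(S(mul(Z, add(SSSZ, Z))))))
  [7] S^4(Z)

Term B:
  start: add(mul(mul(SZ, SZ), SZ), mul(add(Z, SSZ), SSZ))
  [1] add(mul(add(SZ, mul(Z, SZ)), SZ), mul(add(Z, SSZ), SSZ))
  [2] add(mul(S(add(Z, mul(Z, SZ))), SZ), mul(add(Z, SSZ), SSZ))
  [3] add(add(SZ, mul(add(Z, mul(Z, SZ)), SZ)), mul(add(Z, SSZ), SSZ))
  [4] add(S(add(Z, mul(add(Z, mul(Z, SZ)), SZ))), mul(add(Z, SSZ), SSZ))
  [5] S(add(add(Z, mul(add(Z, mul(Z, SZ)), SZ)), mul(add(Z, SSZ), SSZ)))
  [6] S(add(mul(add(Z, mul(Z, SZ)), SZ), mul(add(Z, SSZ), SSZ)))
  [7] S(add(mul(mul(Z, SZ), SZ), mul(add(Z, SSZ), SSZ)))
  [8] S(add(mul(Z, SZ), mul(add(Z, SSZ), SSZ)))
  [9] S(add(Z, mul(add(Z, SSZ), SSZ)))
  [10] S(mul(add(Z, SSZ), SSZ))
  [11] S(mul(SSZ, SSZ))
  [12] S(add(SSZ, mul(SZ, SSZ)))
  [13] S(S(add(SZ, mul(SZ, SSZ))))
  [14] S(S(S(add(Z, mul(SZ, SSZ)))))
  [15] S(S(S(mul(SZ, SSZ))))
  [16] S(S(S(add(SSZ, mul(Z, SSZ)))))
  [17] S(S(S(S(add(SZ, mul(Z, SSZ))))))
  [18] S(S(S(S(S(add(Z, mul(Z, SSZ)))))))
  [19] S(S(S(S(S(mul(Z, SSZ))))))
  [20] S^5(Z)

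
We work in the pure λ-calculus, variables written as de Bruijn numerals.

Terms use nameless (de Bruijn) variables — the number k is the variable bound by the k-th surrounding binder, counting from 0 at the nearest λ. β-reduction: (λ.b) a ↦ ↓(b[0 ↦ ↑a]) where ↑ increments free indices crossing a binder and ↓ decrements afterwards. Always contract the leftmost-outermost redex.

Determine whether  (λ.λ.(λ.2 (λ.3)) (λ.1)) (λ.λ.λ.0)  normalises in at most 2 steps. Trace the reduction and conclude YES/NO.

  start: (λ.λ.(λ.2 (λ.3)) (λ.1)) (λ.λ.λ.0)
  step 1: λ.(λ.(λ.λ.λ.0) (λ.λ.λ.λ.0)) (λ.1)
  step 2: λ.(λ.λ.λ.0) (λ.λ.λ.λ.0)

Answer: NO — after 2 steps the term is λ.(λ.λ.λ.0) (λ.λ.λ.λ.0), not yet normal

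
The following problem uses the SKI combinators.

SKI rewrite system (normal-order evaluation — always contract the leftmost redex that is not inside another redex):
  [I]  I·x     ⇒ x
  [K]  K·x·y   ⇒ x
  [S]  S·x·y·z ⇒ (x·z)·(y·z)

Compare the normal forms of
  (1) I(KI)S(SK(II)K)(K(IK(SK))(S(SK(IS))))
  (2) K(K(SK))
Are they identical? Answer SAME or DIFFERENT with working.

Answer: SAME — A ⇓ K(K(SK)), B ⇓ K(K(SK))

Reduction:
Term A:
  start: I(KI)S(SK(II)K)(K(IK(SK))(S(SK(IS))))
  [1] KIS(SK(II)K)(K(IK(SK))(S(SK(IS))))
  [2] I(SK(II)K)(K(IK(SK))(S(SK(IS))))
  [3] SK(II)K(K(IK(SK))(S(SK(IS))))
  [4] KK(IIK)(K(IK(SK))(S(SK(IS))))
  [5] K(K(IK(SK))(S(SK(IS))))
  [6] K(IK(SK))
  [7] K(K(SK))

Term B:
  start: K(K(SK))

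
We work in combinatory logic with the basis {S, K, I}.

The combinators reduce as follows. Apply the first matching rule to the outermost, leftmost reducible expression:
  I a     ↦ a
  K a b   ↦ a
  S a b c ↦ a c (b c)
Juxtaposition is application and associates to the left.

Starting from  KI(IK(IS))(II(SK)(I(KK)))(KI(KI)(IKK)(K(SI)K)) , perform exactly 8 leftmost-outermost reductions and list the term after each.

  start: KI(IK(IS))(II(SK)(I(KK)))(KI(KI)(IKK)(K(SI)K))
  →1  I(II(SK)(I(KK)))(KI(KI)(IKK)(K(SI)K))
  →2  II(SK)(I(KK))(KI(KI)(IKK)(K(SI)K))
  →3  I(SK)(I(KK))(KI(KI)(IKK)(K(SI)K))
  →4  SK(I(KK))(KI(KI)(IKK)(K(SI)K))
  →5  K(KI(KI)(IKK)(K(SI)K))(I(KK)(KI(KI)(IKK)(K(SI)K)))
  →6  KI(KI)(IKK)(K(SI)K)
  →7  I(IKK)(K(SI)K)
  →8  IKK(K(SI)K)

Answer: after 8 steps: IKK(K(SI)K)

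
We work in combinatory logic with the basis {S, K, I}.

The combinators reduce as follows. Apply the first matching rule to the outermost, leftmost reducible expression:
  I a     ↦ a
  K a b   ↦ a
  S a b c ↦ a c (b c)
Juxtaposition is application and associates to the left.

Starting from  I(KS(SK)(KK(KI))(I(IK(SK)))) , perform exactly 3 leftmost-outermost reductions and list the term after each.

  start: I(KS(SK)(KK(KI))(I(IK(SK))))
  step 1: KS(SK)(KK(KI))(I(IK(SK)))
  step 2: S(KK(KI))(I(IK(SK)))
  step 3: SK(I(IK(SK)))

Answer: after 3 steps: SK(I(IK(SK)))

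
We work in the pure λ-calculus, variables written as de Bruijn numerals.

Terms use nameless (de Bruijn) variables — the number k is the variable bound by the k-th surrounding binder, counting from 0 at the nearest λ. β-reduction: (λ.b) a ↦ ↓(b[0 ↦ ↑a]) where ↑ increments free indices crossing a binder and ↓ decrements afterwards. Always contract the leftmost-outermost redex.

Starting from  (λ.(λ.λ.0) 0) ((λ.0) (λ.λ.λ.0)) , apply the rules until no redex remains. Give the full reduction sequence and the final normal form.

Answer: normal form = λ.0  (in 2 steps)

Reduction:
  start: (λ.(λ.λ.0) 0) ((λ.0) (λ.λ.λ.0))
  step 1: (λ.λ.0) ((λ.0) (λ.λ.λ.0))
  step 2: λ.0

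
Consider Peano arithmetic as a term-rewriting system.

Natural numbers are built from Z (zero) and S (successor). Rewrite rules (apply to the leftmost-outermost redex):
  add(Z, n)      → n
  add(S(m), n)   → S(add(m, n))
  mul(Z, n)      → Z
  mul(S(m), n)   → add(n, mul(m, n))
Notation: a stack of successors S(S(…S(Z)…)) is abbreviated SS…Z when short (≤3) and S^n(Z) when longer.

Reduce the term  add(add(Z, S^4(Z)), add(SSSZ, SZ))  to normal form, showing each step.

Answer: normal form = S^8(Z)  (in 10 steps)

Reduction:
  start: add(add(Z, S^4(Z)), add(SSSZ, SZ))
  step 1: add(S^4(Z), add(SSSZ, SZ))
  step 2: S(add(SSSZ, add(SSSZ, SZ)))
  step 3: S(S(add(SSZ, add(SSSZ, SZ))))
  step 4: S(S(S(add(SZ, add(SSSZ, SZ)))))
  step 5: S(S(S(S(add(Z, add(SSSZ, SZ))))))
  step 6: S(S(S(S(add(SSSZ, SZ)))))
  step 7: S(S(S(S(S(add(SSZ, SZ))))))
  step 8: S(S(S(S(S(S(add(SZ, SZ)))))))
  step 9: S(S(S(S(S(S(S(add(Z, SZ))))))))
  step 10: S^8(Z)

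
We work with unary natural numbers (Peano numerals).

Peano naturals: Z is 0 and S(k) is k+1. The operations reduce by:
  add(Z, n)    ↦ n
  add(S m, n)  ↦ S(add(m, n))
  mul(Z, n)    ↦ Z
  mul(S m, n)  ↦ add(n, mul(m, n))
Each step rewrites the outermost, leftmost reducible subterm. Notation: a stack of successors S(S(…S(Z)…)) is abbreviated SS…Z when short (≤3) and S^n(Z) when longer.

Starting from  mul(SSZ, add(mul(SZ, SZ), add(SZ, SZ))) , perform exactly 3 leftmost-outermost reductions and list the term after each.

  start: mul(SSZ, add(mul(SZ, SZ), add(SZ, SZ)))
  [1] add(add(mul(SZ, SZ), add(SZ, SZ)), mul(SZ, add(mul(SZ, SZ), add(SZ, SZ))))
  [2] add(add(add(SZ, mul(Z, SZ)), add(SZ, SZ)), mul(SZ, add(mul(SZ, SZ), add(SZ, SZ))))
  [3] add(add(S(add(Z, mul(Z, SZ))), add(SZ, SZ)), mul(SZ, add(mul(SZ, SZ), add(SZ, SZ))))

Answer: after 3 steps: add(add(S(add(Z, mul(Z, SZ))), add(SZ, SZ)), mul(SZ, add(mul(SZ, SZ), add(SZ, SZ))))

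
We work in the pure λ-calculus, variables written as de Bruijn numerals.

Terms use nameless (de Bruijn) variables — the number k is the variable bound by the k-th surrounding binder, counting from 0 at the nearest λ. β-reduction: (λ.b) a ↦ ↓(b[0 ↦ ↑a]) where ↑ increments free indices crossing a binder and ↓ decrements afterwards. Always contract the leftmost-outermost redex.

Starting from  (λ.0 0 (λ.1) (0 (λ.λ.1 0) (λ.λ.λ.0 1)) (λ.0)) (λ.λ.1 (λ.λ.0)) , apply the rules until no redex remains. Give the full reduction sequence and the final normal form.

  start: (λ.0 0 (λ.1) (0 (λ.λ.1 0) (λ.λ.λ.0 1)) (λ.0)) (λ.λ.1 (λ.λ.0))
  step 1: (λ.λ.1 (λ.λ.0)) (λ.λ.1 (λ.λ.0)) (λ.λ.λ.1 (λ.λ.0)) ((λ.λ.1 (λ.λ.0)) (λ.λ.1 0) (λ.λ.λ.0 1)) (λ.0)
  step 2: (λ.(λ.λ.1 (λ.λ.0)) (λ.λ.0)) (λ.λ.λ.1 (λ.λ.0)) ((λ.λ.1 (λ.λ.0)) (λ.λ.1 0) (λ.λ.λ.0 1)) (λ.0)
  step 3: (λ.λ.1 (λ.λ.0)) (λ.λ.0) ((λ.λ.1 (λ.λ.0)) (λ.λ.1 0) (λ.λ.λ.0 1)) (λ.0)
  step 4: (λ.(λ.λ.0) (λ.λ.0)) ((λ.λ.1 (λ.λ.0)) (λ.λ.1 0) (λ.λ.λ.0 1)) (λ.0)
  step 5: (λ.λ.0) (λ.λ.0) (λ.0)
  step 6: (λ.0) (λ.0)
  step 7: λ.0

Answer: normal form = λ.0  (in 7 steps)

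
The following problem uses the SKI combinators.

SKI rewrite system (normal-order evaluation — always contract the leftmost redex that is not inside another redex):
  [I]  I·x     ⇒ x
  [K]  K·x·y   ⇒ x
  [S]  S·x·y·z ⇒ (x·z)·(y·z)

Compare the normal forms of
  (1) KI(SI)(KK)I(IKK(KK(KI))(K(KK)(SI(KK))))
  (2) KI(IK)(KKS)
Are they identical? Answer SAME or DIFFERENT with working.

Answer: DIFFERENT — A ⇓ K(K(KK)), B ⇓ K

Derivation:
Term A:
  start: KI(SI)(KK)I(IKK(KK(KI))(K(KK)(SI(KK))))
  step 1: I(KK)I(IKK(KK(KI))(K(KK)(SI(KK))))
  step 2: KKI(IKK(KK(KI))(K(KK)(SI(KK))))
  step 3: K(IKK(KK(KI))(K(KK)(SI(KK))))
  step 4: K(KK(KK(KI))(K(KK)(SI(KK))))
  step 5: K(K(K(KK)(SI(KK))))
  step 6: K(K(KK))

Term B:
  start: KI(IK)(KKS)
  step 1: I(KKS)
  step 2: KKS
  step 3: K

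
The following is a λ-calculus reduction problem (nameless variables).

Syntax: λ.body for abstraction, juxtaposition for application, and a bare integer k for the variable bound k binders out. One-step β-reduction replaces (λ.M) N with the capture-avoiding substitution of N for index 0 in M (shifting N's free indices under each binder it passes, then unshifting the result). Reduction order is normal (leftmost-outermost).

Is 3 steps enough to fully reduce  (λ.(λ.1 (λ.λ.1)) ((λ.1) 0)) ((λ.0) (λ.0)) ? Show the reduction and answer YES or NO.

Answer: NO — after 3 steps the term is (λ.0) (λ.λ.1), not yet normal

Working:
  start: (λ.(λ.1 (λ.λ.1)) ((λ.1) 0)) ((λ.0) (λ.0))
  [1] (λ.(λ.0) (λ.0) (λ.λ.1)) ((λ.(λ.0) (λ.0)) ((λ.0) (λ.0)))
  [2] (λ.0) (λ.0) (λ.λ.1)
  [3] (λ.0) (λ.λ.1)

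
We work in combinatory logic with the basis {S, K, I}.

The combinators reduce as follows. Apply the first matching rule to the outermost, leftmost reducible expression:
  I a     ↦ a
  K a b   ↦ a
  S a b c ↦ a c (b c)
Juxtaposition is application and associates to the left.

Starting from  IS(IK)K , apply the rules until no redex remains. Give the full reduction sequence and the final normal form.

Answer: normal form = SKK  (in 2 steps)

Working:
  start: IS(IK)K
  [1] S(IK)K
  [2] SKK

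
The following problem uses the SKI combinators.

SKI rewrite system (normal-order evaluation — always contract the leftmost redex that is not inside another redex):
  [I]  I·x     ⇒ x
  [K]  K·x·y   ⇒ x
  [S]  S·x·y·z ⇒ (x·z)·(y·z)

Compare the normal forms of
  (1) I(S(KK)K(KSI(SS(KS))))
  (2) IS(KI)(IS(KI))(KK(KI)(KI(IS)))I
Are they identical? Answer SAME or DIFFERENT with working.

Answer: DIFFERENT — A ⇓ K(K(S(SS(KS)))), B ⇓ I

Working:
Term A:
  start: I(S(KK)K(KSI(SS(KS))))
  step 1: S(KK)K(KSI(SS(KS)))
  step 2: KK(KSI(SS(KS)))(K(KSI(SS(KS))))
  step 3: K(K(KSI(SS(KS))))
  step 4: K(K(S(SS(KS))))

Term B:
  start: IS(KI)(IS(KI))(KK(KI)(KI(IS)))I
  step 1: S(KI)(IS(KI))(KK(KI)(KI(IS)))I
  step 2: KI(KK(KI)(KI(IS)))(IS(KI)(KK(KI)(KI(IS))))I
  step 3: I(IS(KI)(KK(KI)(KI(IS))))I
  step 4: IS(KI)(KK(KI)(KI(IS)))I
  step 5: S(KI)(KK(KI)(KI(IS)))I
  step 6: KII(KK(KI)(KI(IS))I)
  step 7: I(KK(KI)(KI(IS))I)
  step 8: KK(KI)(KI(IS))I
  step 9: K(KI(IS))I
  step 10: KI(IS)
  step 11: I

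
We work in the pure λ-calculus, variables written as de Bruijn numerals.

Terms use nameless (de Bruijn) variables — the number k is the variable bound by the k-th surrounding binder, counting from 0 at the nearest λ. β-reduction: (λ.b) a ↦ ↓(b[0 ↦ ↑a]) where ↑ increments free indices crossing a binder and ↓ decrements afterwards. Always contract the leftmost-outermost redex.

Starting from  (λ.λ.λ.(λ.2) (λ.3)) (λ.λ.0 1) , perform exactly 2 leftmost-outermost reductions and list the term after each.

Answer: after 2 steps: λ.λ.1

Reduction:
  start: (λ.λ.λ.(λ.2) (λ.3)) (λ.λ.0 1)
  step 1: λ.λ.(λ.2) (λ.λ.λ.0 1)
  step 2: λ.λ.1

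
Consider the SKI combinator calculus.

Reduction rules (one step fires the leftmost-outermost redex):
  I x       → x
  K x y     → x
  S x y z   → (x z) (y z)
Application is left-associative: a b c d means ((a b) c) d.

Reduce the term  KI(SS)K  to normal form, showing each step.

Answer: normal form = K  (in 2 steps)

Working:
  start: KI(SS)K
  step 1: IK
  step 2: K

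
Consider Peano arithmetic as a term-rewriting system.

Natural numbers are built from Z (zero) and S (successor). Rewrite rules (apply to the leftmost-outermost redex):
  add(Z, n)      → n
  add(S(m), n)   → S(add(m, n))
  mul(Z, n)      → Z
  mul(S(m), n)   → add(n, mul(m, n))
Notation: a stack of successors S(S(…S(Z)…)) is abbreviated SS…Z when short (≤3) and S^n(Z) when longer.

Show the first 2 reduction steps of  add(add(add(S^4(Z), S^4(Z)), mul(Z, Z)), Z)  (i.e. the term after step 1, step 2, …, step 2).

  start: add(add(add(S^4(Z), S^4(Z)), mul(Z, Z)), Z)
  →1  add(add(S(add(SSSZ, S^4(Z))), mul(Z, Z)), Z)
  →2  add(S(add(add(SSSZ, S^4(Z)), mul(Z, Z))), Z)

Answer: after 2 steps: add(S(add(add(SSSZ, S^4(Z)), mul(Z, Z))), Z)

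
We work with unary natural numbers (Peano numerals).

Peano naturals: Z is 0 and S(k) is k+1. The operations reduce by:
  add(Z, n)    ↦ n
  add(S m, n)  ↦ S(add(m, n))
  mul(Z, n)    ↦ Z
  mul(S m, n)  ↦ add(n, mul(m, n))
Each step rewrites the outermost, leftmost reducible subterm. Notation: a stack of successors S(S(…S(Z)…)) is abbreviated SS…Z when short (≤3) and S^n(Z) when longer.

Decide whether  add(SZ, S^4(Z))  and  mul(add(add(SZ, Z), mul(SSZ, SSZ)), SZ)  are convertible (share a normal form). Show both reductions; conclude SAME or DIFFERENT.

Answer: SAME — A ⇓ S^5(Z), B ⇓ S^5(Z)

Reduction:
Term A:
  start: add(SZ, S^4(Z))
  step 1: S(add(Z, S^4(Z)))
  step 2: S^5(Z)

Term B:
  start: mul(add(add(SZ, Z), mul(SSZ, SSZ)), SZ)
  step 1: mul(add(S(add(Z, Z)), mul(SSZ, SSZ)), SZ)
  step 2: mul(S(add(add(Z, Z), mul(SSZ, SSZ))), SZ)
  step 3: add(SZ, mul(add(add(Z, Z), mul(SSZ, SSZ)), SZ))
  step 4: S(add(Z, mul(add(add(Z, Z), mul(SSZ, SSZ)), SZ)))
  step 5: S(mul(add(add(Z, Z), mul(SSZ, SSZ)), SZ))
  step 6: S(mul(add(Z, mul(SSZ, SSZ)), SZ))
  step 7: S(mul(mul(SSZ, SSZ), SZ))
  step 8: S(mul(add(SSZ, mul(SZ, SSZ)), SZ))
  step 9: S(mul(S(add(SZ, mul(SZ, SSZ))), SZ))
  step 10: S(add(SZ, mul(add(SZ, mul(SZ, SSZ)), SZ)))
  step 11: S(S(add(Z, mul(add(SZ, mul(SZ, SSZ)), SZ))))
  step 12: S(S(mul(add(SZ, mul(SZ, SSZ)), SZ)))
  step 13: S(S(mul(S(add(Z, mul(SZ, SSZ))), SZ)))
  step 14: S(S(add(SZ, mul(add(Z, mul(SZ, SSZ)), SZ))))
  step 15: S(S(S(add(Z, mul(add(Z, mul(SZ, SSZ)), SZ)))))
  step 16: S(S(S(mul(add(Z, mul(SZ, SSZ)), SZ))))
  step 17: S(S(S(mul(mul(SZ, SSZ), SZ))))
  step 18: S(S(S(mul(add(SSZ, mul(Z, SSZ)), SZ))))
  step 19: S(S(S(mul(S(add(SZ, mul(Z, SSZ))), SZ))))
  step 20: S(S(S(add(SZ, mul(add(SZ, mul(Z, SSZ)), SZ)))))
  step 21: S(S(S(S(add(Z, mul(add(SZ, mul(Z, SSZ)), SZ))))))
  step 22: S(S(S(S(mul(add(SZ, mul(Z, SSZ)), SZ)))))
  step 23: S(S(S(S(mul(S(add(Z, mul(Z, SSZ))), SZ)))))
  step 24: S(S(S(S(add(SZ, mul(add(Z, mul(Z, SSZ)), SZ))))))
  step 25: S(S(S(S(S(add(Z, mul(add(Z, mul(Z, SSZ)), SZ)))))))
  step 26: S(S(S(S(S(mul(add(Z, mul(Z, SSZ)), SZ))))))
  step 27: S(S(S(S(S(mul(mul(Z, SSZ), SZ))))))
  step 28: S(S(S(S(S(mul(Z, SZ))))))
  step 29: S^5(Z)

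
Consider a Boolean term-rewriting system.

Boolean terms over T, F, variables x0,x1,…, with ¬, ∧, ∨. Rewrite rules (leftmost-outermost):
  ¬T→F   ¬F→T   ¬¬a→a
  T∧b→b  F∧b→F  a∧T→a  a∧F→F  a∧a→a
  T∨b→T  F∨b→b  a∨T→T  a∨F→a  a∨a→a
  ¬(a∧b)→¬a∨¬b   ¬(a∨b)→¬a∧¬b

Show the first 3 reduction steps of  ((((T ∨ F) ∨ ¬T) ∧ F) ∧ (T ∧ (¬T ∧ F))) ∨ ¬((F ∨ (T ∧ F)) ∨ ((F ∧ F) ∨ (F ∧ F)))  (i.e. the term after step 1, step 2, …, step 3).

Answer: after 3 steps: ¬((F ∨ (T ∧ F)) ∨ ((F ∧ F) ∨ (F ∧ F)))

Working:
  start: ((((T ∨ F) ∨ ¬T) ∧ F) ∧ (T ∧ (¬T ∧ F))) ∨ ¬((F ∨ (T ∧ F)) ∨ ((F ∧ F) ∨ (F ∧ F)))
  →1  (F ∧ (T ∧ (¬T ∧ F))) ∨ ¬((F ∨ (T ∧ F)) ∨ ((F ∧ F) ∨ (F ∧ F)))
  →2  F ∨ ¬((F ∨ (T ∧ F)) ∨ ((F ∧ F) ∨ (F ∧ F)))
  →3  ¬((F ∨ (T ∧ F)) ∨ ((F ∧ F) ∨ (F ∧ F)))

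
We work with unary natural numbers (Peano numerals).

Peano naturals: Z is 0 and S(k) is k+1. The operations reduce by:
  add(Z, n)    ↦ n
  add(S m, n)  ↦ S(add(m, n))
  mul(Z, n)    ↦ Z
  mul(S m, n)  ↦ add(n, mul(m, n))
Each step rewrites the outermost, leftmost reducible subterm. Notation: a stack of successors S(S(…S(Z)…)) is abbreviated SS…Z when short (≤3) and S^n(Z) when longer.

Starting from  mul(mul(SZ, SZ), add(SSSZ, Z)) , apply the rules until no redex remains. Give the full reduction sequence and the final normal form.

Answer: normal form = SSSZ  (in 14 steps)

Reduction:
  start: mul(mul(SZ, SZ), add(SSSZ, Z))
  [1] mul(add(SZ, mul(Z, SZ)), add(SSSZ, Z))
  [2] mul(S(add(Z, mul(Z, SZ))), add(SSSZ, Z))
  [3] add(add(SSSZ, Z), mul(add(Z, mul(Z, SZ)), add(SSSZ, Z)))
  [4] add(S(add(SSZ, Z)), mul(add(Z, mul(Z, SZ)), add(SSSZ, Z)))
  [5] S(add(add(SSZ, Z), mul(add(Z, mul(Z, SZ)), add(SSSZ, Z))))
  [6] S(add(S(add(SZ, Z)), mul(add(Z, mul(Z, SZ)), add(SSSZ, Z))))
  [7] S(S(add(add(SZ, Z), mul(add(Z, mul(Z, SZ)), add(SSSZ, Z)))))
  [8] S(S(add(S(add(Z, Z)), mul(add(Z, mul(Z, SZ)), add(SSSZ, Z)))))
  [9] S(S(S(add(add(Z, Z), mul(add(Z, mul(Z, SZ)), add(SSSZ, Z))))))
  [10] S(S(S(add(Z, mul(add(Z, mul(Z, SZ)), add(SSSZ, Z))))))
  [11] S(S(S(mul(add(Z, mul(Z, SZ)), add(SSSZ, Z)))))
  [12] S(S(S(mul(mul(Z, SZ), add(SSSZ, Z)))))
  [13] S(S(S(mul(Z, add(SSSZ, Z)))))
  [14] SSSZ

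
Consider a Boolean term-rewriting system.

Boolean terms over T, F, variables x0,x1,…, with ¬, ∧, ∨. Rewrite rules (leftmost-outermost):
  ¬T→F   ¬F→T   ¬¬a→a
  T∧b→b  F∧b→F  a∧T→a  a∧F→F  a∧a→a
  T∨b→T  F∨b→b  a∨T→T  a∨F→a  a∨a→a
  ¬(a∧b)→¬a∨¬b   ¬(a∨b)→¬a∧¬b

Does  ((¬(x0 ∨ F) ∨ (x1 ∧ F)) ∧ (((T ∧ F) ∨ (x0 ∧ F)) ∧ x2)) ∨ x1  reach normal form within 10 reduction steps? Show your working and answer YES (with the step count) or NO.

  start: ((¬(x0 ∨ F) ∨ (x1 ∧ F)) ∧ (((T ∧ F) ∨ (x0 ∧ F)) ∧ x2)) ∨ x1
  step 1: (((¬x0 ∧ ¬F) ∨ (x1 ∧ F)) ∧ (((T ∧ F) ∨ (x0 ∧ F)) ∧ x2)) ∨ x1
  step 2: (((¬x0 ∧ T) ∨ (x1 ∧ F)) ∧ (((T ∧ F) ∨ (x0 ∧ F)) ∧ x2)) ∨ x1
  step 3: ((¬x0 ∨ (x1 ∧ F)) ∧ (((T ∧ F) ∨ (x0 ∧ F)) ∧ x2)) ∨ x1
  step 4: ((¬x0 ∨ F) ∧ (((T ∧ F) ∨ (x0 ∧ F)) ∧ x2)) ∨ x1
  step 5: (¬x0 ∧ (((T ∧ F) ∨ (x0 ∧ F)) ∧ x2)) ∨ x1
  step 6: (¬x0 ∧ ((F ∨ (x0 ∧ F)) ∧ x2)) ∨ x1
  step 7: (¬x0 ∧ ((x0 ∧ F) ∧ x2)) ∨ x1
  step 8: (¬x0 ∧ (F ∧ x2)) ∨ x1
  step 9: (¬x0 ∧ F) ∨ x1
  step 10: F ∨ x1

Answer: NO — after 10 steps the term is F ∨ x1, not yet normal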